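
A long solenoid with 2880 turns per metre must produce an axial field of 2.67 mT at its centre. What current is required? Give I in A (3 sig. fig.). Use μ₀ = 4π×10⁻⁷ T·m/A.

I ≈ 0.738 A

Inside a long solenoid B = μ₀nI with n = 2880 m⁻¹, so I = B/(μ₀n).
I = 2.67×10⁻³ / (4π×10⁻⁷ × 2880) = 0.738 A.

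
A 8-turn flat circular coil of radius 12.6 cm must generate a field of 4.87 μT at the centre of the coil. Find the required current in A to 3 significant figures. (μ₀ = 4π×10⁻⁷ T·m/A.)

For an N-turn coil, B = Nμ₀I/(2R) with R = 0.126 m, so I = 2RB/(Nμ₀) = 2 × 0.126 × 4.87×10⁻⁶ / (8 × 4π×10⁻⁷) = 0.122 A.

I ≈ 0.122 A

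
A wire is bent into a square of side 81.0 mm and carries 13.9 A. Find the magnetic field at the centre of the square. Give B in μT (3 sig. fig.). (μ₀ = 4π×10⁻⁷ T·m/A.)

B ≈ 194 μT

Each side is a finite straight segment at perpendicular distance d = a/(2 tan(π/4)) = 0.0405 m from the centre, with end-angles ±π/4.
One side contributes B₁ = (μ₀I/4πd)·2 sin(π/4) = 4.85×10⁻⁵ T.
All 4 sides add in the same direction: B = 4 × 4.85×10⁻⁵ = 1.94×10⁻⁴ T.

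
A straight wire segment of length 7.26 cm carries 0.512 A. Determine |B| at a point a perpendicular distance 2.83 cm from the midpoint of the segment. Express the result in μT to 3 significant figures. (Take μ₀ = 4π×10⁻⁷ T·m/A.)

B ≈ 2.85 μT

For a finite straight segment, B = (μ₀I/4πd)(sinθ₁ + sinθ₂), where θ₁, θ₂ are the angles from the perpendicular to each end.
The perpendicular from the point meets the wire at its midpoint, so each end is L/2 = 0.0363 m away along the wire.
sinθ₁ = 0.0363/√(0.0363²+0.0283²) = 0.7886; sinθ₂ = 0.0363/√(0.0363²+0.0283²) = 0.7886.
B = (4π×10⁻⁷ × 0.512) / (4π × 0.0283) × (0.7886 + 0.7886) = 2.85×10⁻⁶ T.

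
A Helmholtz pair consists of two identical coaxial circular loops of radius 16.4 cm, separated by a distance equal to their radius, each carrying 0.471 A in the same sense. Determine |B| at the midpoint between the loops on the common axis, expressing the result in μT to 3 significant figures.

B ≈ 2.58 μT

Each loop contributes B = μ₀IR²/[2(R²+z²)^(3/2)] on the axis, with z measured from that loop.
Loop 1 (z = 0.082 m): B₁ = 1.29×10⁻⁶ T. Loop 2 (z = 0.082 m): B₂ = 1.29×10⁻⁶ T.
The fields add: B = B₁ + B₂ = 2.58×10⁻⁶ T.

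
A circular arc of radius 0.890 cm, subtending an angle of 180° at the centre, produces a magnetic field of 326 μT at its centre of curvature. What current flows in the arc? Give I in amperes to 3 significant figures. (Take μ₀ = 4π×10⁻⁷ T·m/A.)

For a circular arc, B = μ₀Iφ/(4πR) with φ in radians; here φ = 3.142 rad.
So I = 4πRB/(μ₀φ) = 4π × 0.0089 × 3.26×10⁻⁴ / (4π×10⁻⁷ × 3.142) = 9.24 A.

I ≈ 9.24 A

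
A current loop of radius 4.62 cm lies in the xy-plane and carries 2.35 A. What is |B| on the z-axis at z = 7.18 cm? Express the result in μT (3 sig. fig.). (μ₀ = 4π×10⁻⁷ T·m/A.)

On the axis of a circular loop, B = μ₀IR² / [2(R²+z²)^(3/2)].
R² + z² = (0.0462)² + (0.0718)² = 0.00729 m², and (R²+z²)^(3/2) = 6.22×10⁻⁴ m³.
B = (4π×10⁻⁷ × 2.35 × 0.002134) / (2 × 6.22×10⁻⁴) = 5.06×10⁻⁶ T.

B ≈ 5.06 μT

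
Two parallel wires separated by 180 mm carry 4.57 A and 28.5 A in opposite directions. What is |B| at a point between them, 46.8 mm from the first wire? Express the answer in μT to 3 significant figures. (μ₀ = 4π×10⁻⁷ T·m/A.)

Each long wire gives B = μ₀I/(2πd). Distances are d₁ = 0.0468 m and d₂ = 0.1332 m.
B₁ = 1.95×10⁻⁵ T, B₂ = 4.28×10⁻⁵ T.
Between antiparallel currents both contributions point the same way, so they add. B = B₁ + B₂ = 1.95×10⁻⁵ + 4.28×10⁻⁵ = 6.23×10⁻⁵ T.

B ≈ 62.3 μT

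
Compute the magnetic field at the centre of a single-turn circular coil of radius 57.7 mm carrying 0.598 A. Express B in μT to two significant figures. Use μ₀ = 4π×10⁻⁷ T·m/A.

B ≈ 6.5 μT

At the centre of a circular loop the Biot–Savart law gives B = μ₀I/(2R).
B = (4π×10⁻⁷ × 0.598) / (2 × 0.0577) = 6.51×10⁻⁶ T.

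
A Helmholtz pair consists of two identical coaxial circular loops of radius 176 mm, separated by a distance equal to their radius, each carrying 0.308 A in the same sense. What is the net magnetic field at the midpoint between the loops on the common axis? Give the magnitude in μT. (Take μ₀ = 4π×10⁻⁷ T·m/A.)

Each loop contributes B = μ₀IR²/[2(R²+z²)^(3/2)] on the axis, with z measured from that loop.
Loop 1 (z = 0.088 m): B₁ = 7.87×10⁻⁷ T. Loop 2 (z = 0.088 m): B₂ = 7.87×10⁻⁷ T.
The fields add: B = B₁ + B₂ = 1.57×10⁻⁶ T.

B ≈ 1.57 μT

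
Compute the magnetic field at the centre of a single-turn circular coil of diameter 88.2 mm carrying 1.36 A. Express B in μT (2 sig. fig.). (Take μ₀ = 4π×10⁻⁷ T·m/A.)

At the centre of a circular loop the Biot–Savart law gives B = μ₀I/(2R) (so R = 0.0441 m).
B = (4π×10⁻⁷ × 1.36) / (2 × 0.0441) = 1.94×10⁻⁵ T.

B ≈ 19 μT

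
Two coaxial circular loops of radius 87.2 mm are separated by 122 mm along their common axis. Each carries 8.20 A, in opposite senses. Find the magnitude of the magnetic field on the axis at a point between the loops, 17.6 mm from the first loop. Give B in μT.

Each loop contributes B = μ₀IR²/[2(R²+z²)^(3/2)] on the axis, with z measured from that loop.
Loop 1 (z = 0.0176 m): B₁ = 5.57×10⁻⁵ T. Loop 2 (z = 0.1044 m): B₂ = 1.56×10⁻⁵ T.
The fields oppose: B = |B₁ − B₂| = 4.01×10⁻⁵ T.

B ≈ 40.1 μT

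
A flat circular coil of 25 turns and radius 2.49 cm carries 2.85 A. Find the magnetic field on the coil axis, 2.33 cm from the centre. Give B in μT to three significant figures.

For an N-turn flat coil, B = Nμ₀IR²/[2(R²+z²)^(3/2)] with R = 0.0249 m, z = 0.0233 m.
B = 25 × 2.80×10⁻⁵ T = 7.00×10⁻⁴ T.

B ≈ 700 μT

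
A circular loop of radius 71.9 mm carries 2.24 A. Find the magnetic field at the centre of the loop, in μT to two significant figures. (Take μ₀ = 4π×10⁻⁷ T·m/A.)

B ≈ 20 μT

At the centre of a circular loop the Biot–Savart law gives B = μ₀I/(2R).
B = (4π×10⁻⁷ × 2.24) / (2 × 0.0719) = 1.96×10⁻⁵ T.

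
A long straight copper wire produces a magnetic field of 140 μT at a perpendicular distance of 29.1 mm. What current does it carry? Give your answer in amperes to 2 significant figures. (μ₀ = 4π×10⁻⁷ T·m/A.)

I ≈ 20 A

For a long straight wire B = μ₀I/(2πd), so I = 2πdB/μ₀.
I = 2π × 0.0291 × 1.40×10⁻⁴ / (4π×10⁻⁷) = 20.4 A.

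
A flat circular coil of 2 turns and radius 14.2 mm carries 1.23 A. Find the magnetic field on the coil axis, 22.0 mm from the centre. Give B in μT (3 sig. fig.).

For an N-turn flat coil, B = Nμ₀IR²/[2(R²+z²)^(3/2)] with R = 0.0142 m, z = 0.022 m.
B = 2 × 8.68×10⁻⁶ T = 1.74×10⁻⁵ T.

B ≈ 17.4 μT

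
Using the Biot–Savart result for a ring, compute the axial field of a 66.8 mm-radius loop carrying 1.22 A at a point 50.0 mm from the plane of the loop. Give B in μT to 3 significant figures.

B ≈ 5.89 μT

On the axis of a circular loop, B = μ₀IR² / [2(R²+z²)^(3/2)].
R² + z² = (0.0668)² + (0.05)² = 0.006962 m², and (R²+z²)^(3/2) = 5.81×10⁻⁴ m³.
B = (4π×10⁻⁷ × 1.22 × 0.004462) / (2 × 5.81×10⁻⁴) = 5.89×10⁻⁶ T.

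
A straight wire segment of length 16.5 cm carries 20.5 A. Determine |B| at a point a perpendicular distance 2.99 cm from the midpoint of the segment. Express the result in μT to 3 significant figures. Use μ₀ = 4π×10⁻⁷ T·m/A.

B ≈ 129 μT

For a finite straight segment, B = (μ₀I/4πd)(sinθ₁ + sinθ₂), where θ₁, θ₂ are the angles from the perpendicular to each end.
The perpendicular from the point meets the wire at its midpoint, so each end is L/2 = 0.0825 m away along the wire.
sinθ₁ = 0.0825/√(0.0825²+0.0299²) = 0.9402; sinθ₂ = 0.0825/√(0.0825²+0.0299²) = 0.9402.
B = (4π×10⁻⁷ × 20.5) / (4π × 0.0299) × (0.9402 + 0.9402) = 1.29×10⁻⁴ T.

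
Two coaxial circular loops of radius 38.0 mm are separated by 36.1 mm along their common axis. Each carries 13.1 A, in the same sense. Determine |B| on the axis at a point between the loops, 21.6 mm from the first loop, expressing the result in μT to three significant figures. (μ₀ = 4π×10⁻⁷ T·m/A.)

Each loop contributes B = μ₀IR²/[2(R²+z²)^(3/2)] on the axis, with z measured from that loop.
Loop 1 (z = 0.0216 m): B₁ = 1.42×10⁻⁴ T. Loop 2 (z = 0.0145 m): B₂ = 1.77×10⁻⁴ T.
The fields add: B = B₁ + B₂ = 3.19×10⁻⁴ T.

B ≈ 319 μT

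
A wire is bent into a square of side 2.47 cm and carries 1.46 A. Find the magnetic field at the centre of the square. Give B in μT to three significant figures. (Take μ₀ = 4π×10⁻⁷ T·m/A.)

B ≈ 66.9 μT

Each side is a finite straight segment at perpendicular distance d = a/(2 tan(π/4)) = 0.01235 m from the centre, with end-angles ±π/4.
One side contributes B₁ = (μ₀I/4πd)·2 sin(π/4) = 1.67×10⁻⁵ T.
All 4 sides add in the same direction: B = 4 × 1.67×10⁻⁵ = 6.69×10⁻⁵ T.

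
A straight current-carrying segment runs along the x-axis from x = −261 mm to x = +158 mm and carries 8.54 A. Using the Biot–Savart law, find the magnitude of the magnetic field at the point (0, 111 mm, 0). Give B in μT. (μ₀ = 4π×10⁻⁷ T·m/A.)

B ≈ 13.4 μT

For a finite straight segment, B = (μ₀I/4πd)(sinθ₁ + sinθ₂), where θ₁, θ₂ are the angles from the perpendicular to each end.
The perpendicular distance is d = 0.111 m; the end-offsets along the wire are a = 0.261 m and b = 0.158 m.
sinθ₁ = 0.261/√(0.261²+0.111²) = 0.9202; sinθ₂ = 0.158/√(0.158²+0.111²) = 0.8183.
B = (4π×10⁻⁷ × 8.54) / (4π × 0.111) × (0.9202 + 0.8183) = 1.34×10⁻⁵ T.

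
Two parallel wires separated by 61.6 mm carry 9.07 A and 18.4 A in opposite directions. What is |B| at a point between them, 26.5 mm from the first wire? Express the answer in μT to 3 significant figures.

Each long wire gives B = μ₀I/(2πd). Distances are d₁ = 0.0265 m and d₂ = 0.0351 m.
B₁ = 6.85×10⁻⁵ T, B₂ = 1.05×10⁻⁴ T.
Between antiparallel currents both contributions point the same way, so they add. B = B₁ + B₂ = 6.85×10⁻⁵ + 1.05×10⁻⁴ = 1.73×10⁻⁴ T.

B ≈ 173 μT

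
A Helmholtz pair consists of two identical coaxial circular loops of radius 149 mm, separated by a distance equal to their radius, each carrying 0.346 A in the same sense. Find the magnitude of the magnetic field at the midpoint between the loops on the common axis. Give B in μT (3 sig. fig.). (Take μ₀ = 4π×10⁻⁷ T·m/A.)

B ≈ 2.09 μT

Each loop contributes B = μ₀IR²/[2(R²+z²)^(3/2)] on the axis, with z measured from that loop.
Loop 1 (z = 0.0745 m): B₁ = 1.04×10⁻⁶ T. Loop 2 (z = 0.0745 m): B₂ = 1.04×10⁻⁶ T.
The fields add: B = B₁ + B₂ = 2.09×10⁻⁶ T.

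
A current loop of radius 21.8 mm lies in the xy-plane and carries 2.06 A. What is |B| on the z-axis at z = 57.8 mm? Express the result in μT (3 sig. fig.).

B ≈ 2.61 μT

On the axis of a circular loop, B = μ₀IR² / [2(R²+z²)^(3/2)].
R² + z² = (0.0218)² + (0.0578)² = 0.003816 m², and (R²+z²)^(3/2) = 2.36×10⁻⁴ m³.
B = (4π×10⁻⁷ × 2.06 × 0.0004752) / (2 × 2.36×10⁻⁴) = 2.61×10⁻⁶ T.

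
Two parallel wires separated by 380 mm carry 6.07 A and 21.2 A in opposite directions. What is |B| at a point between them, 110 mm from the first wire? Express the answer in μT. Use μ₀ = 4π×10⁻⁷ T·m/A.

B ≈ 26.7 μT

Each long wire gives B = μ₀I/(2πd). Distances are d₁ = 0.11 m and d₂ = 0.27 m.
B₁ = 1.10×10⁻⁵ T, B₂ = 1.57×10⁻⁵ T.
Between antiparallel currents both contributions point the same way, so they add. B = B₁ + B₂ = 1.10×10⁻⁵ + 1.57×10⁻⁵ = 2.67×10⁻⁵ T.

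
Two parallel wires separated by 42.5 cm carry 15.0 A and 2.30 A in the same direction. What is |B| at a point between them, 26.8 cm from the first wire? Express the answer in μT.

Each long wire gives B = μ₀I/(2πd). Distances are d₁ = 0.268 m and d₂ = 0.157 m.
B₁ = 1.12×10⁻⁵ T, B₂ = 2.93×10⁻⁶ T.
Between parallel currents the two contributions point in opposite directions, so they subtract. B = |B₁ − B₂| = |1.12×10⁻⁵ − 2.93×10⁻⁶| = 8.26×10⁻⁶ T.

B ≈ 8.26 μT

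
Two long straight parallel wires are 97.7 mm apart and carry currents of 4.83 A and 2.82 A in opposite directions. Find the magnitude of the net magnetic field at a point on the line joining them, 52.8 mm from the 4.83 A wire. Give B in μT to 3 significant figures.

B ≈ 30.9 μT

Each long wire gives B = μ₀I/(2πd). Distances are d₁ = 0.0528 m and d₂ = 0.0449 m.
B₁ = 1.83×10⁻⁵ T, B₂ = 1.26×10⁻⁵ T.
Between antiparallel currents both contributions point the same way, so they add. B = B₁ + B₂ = 1.83×10⁻⁵ + 1.26×10⁻⁵ = 3.09×10⁻⁵ T.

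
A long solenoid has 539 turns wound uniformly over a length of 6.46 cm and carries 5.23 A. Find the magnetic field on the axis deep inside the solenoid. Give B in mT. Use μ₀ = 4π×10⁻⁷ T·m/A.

B ≈ 54.8 mT

Inside a long solenoid, B = μ₀nI with n = 8344 turns/m.
B = 4π×10⁻⁷ × 8344 × 5.23 = 5.48×10⁻² T.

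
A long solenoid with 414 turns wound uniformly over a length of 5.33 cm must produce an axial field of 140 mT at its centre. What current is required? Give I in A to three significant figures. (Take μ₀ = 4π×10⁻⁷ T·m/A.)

I ≈ 14.3 A

Inside a long solenoid B = μ₀nI with n = 7767 m⁻¹, so I = B/(μ₀n).
I = 0.140 / (4π×10⁻⁷ × 7767) = 14.3 A.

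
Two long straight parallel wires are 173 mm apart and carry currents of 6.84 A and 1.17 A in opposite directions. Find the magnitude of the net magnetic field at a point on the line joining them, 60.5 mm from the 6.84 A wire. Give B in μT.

B ≈ 24.7 μT

Each long wire gives B = μ₀I/(2πd). Distances are d₁ = 0.0605 m and d₂ = 0.1125 m.
B₁ = 2.26×10⁻⁵ T, B₂ = 2.08×10⁻⁶ T.
Between antiparallel currents both contributions point the same way, so they add. B = B₁ + B₂ = 2.26×10⁻⁵ + 2.08×10⁻⁶ = 2.47×10⁻⁵ T.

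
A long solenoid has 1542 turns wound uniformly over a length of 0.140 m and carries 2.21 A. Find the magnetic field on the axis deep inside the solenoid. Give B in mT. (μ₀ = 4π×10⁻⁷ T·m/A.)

Inside a long solenoid, B = μ₀nI with n = 1.101×10⁴ turns/m.
B = 4π×10⁻⁷ × 1.101×10⁴ × 2.21 = 3.06×10⁻² T.

B ≈ 30.6 mT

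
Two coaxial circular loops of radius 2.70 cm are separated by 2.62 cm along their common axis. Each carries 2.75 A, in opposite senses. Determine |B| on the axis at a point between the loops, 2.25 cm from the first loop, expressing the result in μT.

Each loop contributes B = μ₀IR²/[2(R²+z²)^(3/2)] on the axis, with z measured from that loop.
Loop 1 (z = 0.0225 m): B₁ = 2.90×10⁻⁵ T. Loop 2 (z = 0.0037 m): B₂ = 6.22×10⁻⁵ T.
The fields oppose: B = |B₁ − B₂| = 3.32×10⁻⁵ T.

B ≈ 33.2 μT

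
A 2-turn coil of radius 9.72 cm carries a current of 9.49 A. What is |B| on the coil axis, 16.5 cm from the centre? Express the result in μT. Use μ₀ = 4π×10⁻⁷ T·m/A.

B ≈ 16.0 μT

For an N-turn flat coil, B = Nμ₀IR²/[2(R²+z²)^(3/2)] with R = 0.0972 m, z = 0.165 m.
B = 2 × 8.02×10⁻⁶ T = 1.60×10⁻⁵ T.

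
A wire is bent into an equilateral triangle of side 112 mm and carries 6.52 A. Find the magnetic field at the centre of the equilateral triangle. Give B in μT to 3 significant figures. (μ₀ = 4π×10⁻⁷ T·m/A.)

Each side is a finite straight segment at perpendicular distance d = a/(2 tan(π/3)) = 0.03233 m from the centre, with end-angles ±π/3.
One side contributes B₁ = (μ₀I/4πd)·2 sin(π/3) = 3.49×10⁻⁵ T.
All 3 sides add in the same direction: B = 3 × 3.49×10⁻⁵ = 1.05×10⁻⁴ T.

B ≈ 105 μT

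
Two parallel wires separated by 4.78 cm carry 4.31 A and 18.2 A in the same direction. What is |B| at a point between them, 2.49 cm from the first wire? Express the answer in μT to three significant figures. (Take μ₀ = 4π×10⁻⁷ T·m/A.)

B ≈ 124 μT

Each long wire gives B = μ₀I/(2πd). Distances are d₁ = 0.0249 m and d₂ = 0.0229 m.
B₁ = 3.46×10⁻⁵ T, B₂ = 1.59×10⁻⁴ T.
Between parallel currents the two contributions point in opposite directions, so they subtract. B = |B₁ − B₂| = |3.46×10⁻⁵ − 1.59×10⁻⁴| = 1.24×10⁻⁴ T.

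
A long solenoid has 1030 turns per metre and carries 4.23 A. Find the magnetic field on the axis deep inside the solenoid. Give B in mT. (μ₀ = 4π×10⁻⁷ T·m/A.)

Inside a long solenoid, B = μ₀nI with n = 1030 turns/m.
B = 4π×10⁻⁷ × 1030 × 4.23 = 5.48×10⁻³ T.

B ≈ 5.48 mT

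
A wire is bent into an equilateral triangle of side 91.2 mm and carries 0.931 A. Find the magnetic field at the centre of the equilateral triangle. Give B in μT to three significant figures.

B ≈ 18.4 μT

Each side is a finite straight segment at perpendicular distance d = a/(2 tan(π/3)) = 0.02633 m from the centre, with end-angles ±π/3.
One side contributes B₁ = (μ₀I/4πd)·2 sin(π/3) = 6.12×10⁻⁶ T.
All 3 sides add in the same direction: B = 3 × 6.12×10⁻⁶ = 1.84×10⁻⁵ T.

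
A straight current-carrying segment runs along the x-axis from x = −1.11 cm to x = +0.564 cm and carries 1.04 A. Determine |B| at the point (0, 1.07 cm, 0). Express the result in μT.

B ≈ 11.5 μT

For a finite straight segment, B = (μ₀I/4πd)(sinθ₁ + sinθ₂), where θ₁, θ₂ are the angles from the perpendicular to each end.
The perpendicular distance is d = 0.0107 m; the end-offsets along the wire are a = 0.0111 m and b = 0.00564 m.
sinθ₁ = 0.0111/√(0.0111²+0.0107²) = 0.7200; sinθ₂ = 0.00564/√(0.00564²+0.0107²) = 0.4663.
B = (4π×10⁻⁷ × 1.04) / (4π × 0.0107) × (0.7200 + 0.4663) = 1.15×10⁻⁵ T.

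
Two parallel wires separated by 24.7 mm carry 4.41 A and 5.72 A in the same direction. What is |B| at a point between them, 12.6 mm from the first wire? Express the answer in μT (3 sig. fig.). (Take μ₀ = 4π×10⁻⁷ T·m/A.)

Each long wire gives B = μ₀I/(2πd). Distances are d₁ = 0.0126 m and d₂ = 0.0121 m.
B₁ = 7.00×10⁻⁵ T, B₂ = 9.45×10⁻⁵ T.
Between parallel currents the two contributions point in opposite directions, so they subtract. B = |B₁ − B₂| = |7.00×10⁻⁵ − 9.45×10⁻⁵| = 2.45×10⁻⁵ T.

B ≈ 24.5 μT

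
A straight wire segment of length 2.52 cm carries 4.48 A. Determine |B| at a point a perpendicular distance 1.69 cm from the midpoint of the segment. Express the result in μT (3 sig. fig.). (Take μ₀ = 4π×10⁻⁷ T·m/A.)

For a finite straight segment, B = (μ₀I/4πd)(sinθ₁ + sinθ₂), where θ₁, θ₂ are the angles from the perpendicular to each end.
The perpendicular from the point meets the wire at its midpoint, so each end is L/2 = 0.0126 m away along the wire.
sinθ₁ = 0.0126/√(0.0126²+0.0169²) = 0.5977; sinθ₂ = 0.0126/√(0.0126²+0.0169²) = 0.5977.
B = (4π×10⁻⁷ × 4.48) / (4π × 0.0169) × (0.5977 + 0.5977) = 3.17×10⁻⁵ T.

B ≈ 31.7 μT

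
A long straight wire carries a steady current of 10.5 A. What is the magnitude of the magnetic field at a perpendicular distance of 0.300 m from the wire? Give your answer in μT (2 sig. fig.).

For an infinitely long straight wire, B = μ₀I/(2πd).
B = (4π×10⁻⁷ × 10.5) / (2π × 0.3) = 7.00×10⁻⁶ T.

B ≈ 7.0 μT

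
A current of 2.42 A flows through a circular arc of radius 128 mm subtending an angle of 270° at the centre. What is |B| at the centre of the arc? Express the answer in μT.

The Biot–Savart field of a circular arc at its centre is B = μ₀Iφ/(4πR), with φ = 4.712 rad.
B = (4π×10⁻⁷ × 2.42 × 4.712) / (4π × 0.128) = 8.91×10⁻⁶ T.

B ≈ 8.91 μT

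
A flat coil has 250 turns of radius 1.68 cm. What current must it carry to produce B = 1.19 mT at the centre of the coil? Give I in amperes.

I ≈ 0.127 A

For an N-turn coil, B = Nμ₀I/(2R) with R = 0.0168 m, so I = 2RB/(Nμ₀) = 2 × 0.0168 × 1.19×10⁻³ / (250 × 4π×10⁻⁷) = 0.127 A.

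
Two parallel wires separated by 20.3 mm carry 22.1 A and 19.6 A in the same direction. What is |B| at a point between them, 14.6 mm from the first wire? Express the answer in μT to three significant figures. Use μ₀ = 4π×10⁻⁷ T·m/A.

Each long wire gives B = μ₀I/(2πd). Distances are d₁ = 0.0146 m and d₂ = 0.0057 m.
B₁ = 3.03×10⁻⁴ T, B₂ = 6.88×10⁻⁴ T.
Between parallel currents the two contributions point in opposite directions, so they subtract. B = |B₁ − B₂| = |3.03×10⁻⁴ − 6.88×10⁻⁴| = 3.85×10⁻⁴ T.

B ≈ 385 μT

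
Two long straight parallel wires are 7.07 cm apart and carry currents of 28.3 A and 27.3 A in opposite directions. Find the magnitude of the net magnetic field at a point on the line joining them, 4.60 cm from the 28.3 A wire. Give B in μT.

Each long wire gives B = μ₀I/(2πd). Distances are d₁ = 0.046 m and d₂ = 0.0247 m.
B₁ = 1.23×10⁻⁴ T, B₂ = 2.21×10⁻⁴ T.
Between antiparallel currents both contributions point the same way, so they add. B = B₁ + B₂ = 1.23×10⁻⁴ + 2.21×10⁻⁴ = 3.44×10⁻⁴ T.

B ≈ 344 μT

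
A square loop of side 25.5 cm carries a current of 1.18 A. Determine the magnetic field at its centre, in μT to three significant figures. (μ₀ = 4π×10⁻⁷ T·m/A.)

B ≈ 5.24 μT

Each side is a finite straight segment at perpendicular distance d = a/(2 tan(π/4)) = 0.1275 m from the centre, with end-angles ±π/4.
One side contributes B₁ = (μ₀I/4πd)·2 sin(π/4) = 1.31×10⁻⁶ T.
All 4 sides add in the same direction: B = 4 × 1.31×10⁻⁶ = 5.24×10⁻⁶ T.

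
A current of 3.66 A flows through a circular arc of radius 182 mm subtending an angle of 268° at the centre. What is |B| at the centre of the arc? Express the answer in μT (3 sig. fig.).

The Biot–Savart field of a circular arc at its centre is B = μ₀Iφ/(4πR), with φ = 4.677 rad.
B = (4π×10⁻⁷ × 3.66 × 4.677) / (4π × 0.182) = 9.41×10⁻⁶ T.

B ≈ 9.41 μT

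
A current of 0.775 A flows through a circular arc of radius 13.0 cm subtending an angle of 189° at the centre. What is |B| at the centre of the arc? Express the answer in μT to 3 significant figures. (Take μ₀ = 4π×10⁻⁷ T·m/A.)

B ≈ 1.97 μT

The Biot–Savart field of a circular arc at its centre is B = μ₀Iφ/(4πR), with φ = 3.299 rad.
B = (4π×10⁻⁷ × 0.775 × 3.299) / (4π × 0.13) = 1.97×10⁻⁶ T.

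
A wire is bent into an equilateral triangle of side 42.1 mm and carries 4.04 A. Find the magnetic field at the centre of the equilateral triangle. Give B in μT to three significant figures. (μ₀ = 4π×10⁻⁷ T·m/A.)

B ≈ 173 μT

Each side is a finite straight segment at perpendicular distance d = a/(2 tan(π/3)) = 0.01215 m from the centre, with end-angles ±π/3.
One side contributes B₁ = (μ₀I/4πd)·2 sin(π/3) = 5.76×10⁻⁵ T.
All 3 sides add in the same direction: B = 3 × 5.76×10⁻⁵ = 1.73×10⁻⁴ T.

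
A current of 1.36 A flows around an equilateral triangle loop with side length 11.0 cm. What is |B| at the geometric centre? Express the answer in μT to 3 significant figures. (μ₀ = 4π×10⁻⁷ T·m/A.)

Each side is a finite straight segment at perpendicular distance d = a/(2 tan(π/3)) = 0.03175 m from the centre, with end-angles ±π/3.
One side contributes B₁ = (μ₀I/4πd)·2 sin(π/3) = 7.42×10⁻⁶ T.
All 3 sides add in the same direction: B = 3 × 7.42×10⁻⁶ = 2.23×10⁻⁵ T.

B ≈ 22.3 μT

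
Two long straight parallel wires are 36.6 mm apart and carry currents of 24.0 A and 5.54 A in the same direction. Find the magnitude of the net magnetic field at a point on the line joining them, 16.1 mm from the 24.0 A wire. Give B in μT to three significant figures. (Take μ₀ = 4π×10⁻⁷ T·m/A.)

Each long wire gives B = μ₀I/(2πd). Distances are d₁ = 0.0161 m and d₂ = 0.0205 m.
B₁ = 2.98×10⁻⁴ T, B₂ = 5.40×10⁻⁵ T.
Between parallel currents the two contributions point in opposite directions, so they subtract. B = |B₁ − B₂| = |2.98×10⁻⁴ − 5.40×10⁻⁵| = 2.44×10⁻⁴ T.

B ≈ 244 μT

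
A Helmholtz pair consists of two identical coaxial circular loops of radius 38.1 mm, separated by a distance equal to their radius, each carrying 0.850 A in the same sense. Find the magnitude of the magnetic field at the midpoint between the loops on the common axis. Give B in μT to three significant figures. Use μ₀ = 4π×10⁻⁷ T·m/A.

Each loop contributes B = μ₀IR²/[2(R²+z²)^(3/2)] on the axis, with z measured from that loop.
Loop 1 (z = 0.01905 m): B₁ = 1.00×10⁻⁵ T. Loop 2 (z = 0.01905 m): B₂ = 1.00×10⁻⁵ T.
The fields add: B = B₁ + B₂ = 2.01×10⁻⁵ T.

B ≈ 20.1 μT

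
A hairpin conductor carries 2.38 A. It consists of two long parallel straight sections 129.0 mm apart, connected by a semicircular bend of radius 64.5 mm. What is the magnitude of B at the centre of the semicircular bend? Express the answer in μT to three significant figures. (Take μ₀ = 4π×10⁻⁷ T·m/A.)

B ≈ 19.0 μT

The semicircular arc contributes B_arc = μ₀I·π/(4πR) = μ₀I/(4R) = 1.16×10⁻⁵ T.
Each semi-infinite lead is at perpendicular distance R = 0.0645 m from the centre, with the perpendicular foot at its near end, so it contributes μ₀I/(4πR); both point the same way, together 7.38×10⁻⁶ T.
Arc and leads all point the same direction: B = 1.16×10⁻⁵ + 7.38×10⁻⁶ = 1.90×10⁻⁵ T.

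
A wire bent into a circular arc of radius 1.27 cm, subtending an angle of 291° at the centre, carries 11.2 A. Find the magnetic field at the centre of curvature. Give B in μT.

The Biot–Savart field of a circular arc at its centre is B = μ₀Iφ/(4πR), with φ = 5.079 rad.
B = (4π×10⁻⁷ × 11.2 × 5.079) / (4π × 0.0127) = 4.48×10⁻⁴ T.

B ≈ 448 μT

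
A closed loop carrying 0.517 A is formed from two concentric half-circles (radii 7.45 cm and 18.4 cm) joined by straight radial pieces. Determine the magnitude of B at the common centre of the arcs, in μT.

The radial connectors point toward the centre, so dl × r̂ = 0 and they contribute nothing.
Each semicircle gives μ₀I/(4R): inner arc 2.18×10⁻⁶ T, outer arc 8.83×10⁻⁷ T.
The two arcs carry current in opposite angular senses, so their fields oppose: B = |2.18×10⁻⁶ − 8.83×10⁻⁷| = 1.30×10⁻⁶ T.

B ≈ 1.30 μT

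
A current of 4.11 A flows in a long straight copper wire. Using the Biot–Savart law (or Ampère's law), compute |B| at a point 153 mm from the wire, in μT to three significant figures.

B ≈ 5.37 μT

For an infinitely long straight wire, B = μ₀I/(2πd).
B = (4π×10⁻⁷ × 4.11) / (2π × 0.153) = 5.37×10⁻⁶ T.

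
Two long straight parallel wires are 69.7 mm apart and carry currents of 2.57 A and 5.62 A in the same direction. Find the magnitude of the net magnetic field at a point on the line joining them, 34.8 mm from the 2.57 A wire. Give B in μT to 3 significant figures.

Each long wire gives B = μ₀I/(2πd). Distances are d₁ = 0.0348 m and d₂ = 0.0349 m.
B₁ = 1.48×10⁻⁵ T, B₂ = 3.22×10⁻⁵ T.
Between parallel currents the two contributions point in opposite directions, so they subtract. B = |B₁ − B₂| = |1.48×10⁻⁵ − 3.22×10⁻⁵| = 1.74×10⁻⁵ T.

B ≈ 17.4 μT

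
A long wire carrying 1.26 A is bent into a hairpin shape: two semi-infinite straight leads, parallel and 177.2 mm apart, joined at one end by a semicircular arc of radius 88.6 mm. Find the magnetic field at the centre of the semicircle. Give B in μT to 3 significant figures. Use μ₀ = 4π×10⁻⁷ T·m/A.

B ≈ 7.31 μT

The semicircular arc contributes B_arc = μ₀I·π/(4πR) = μ₀I/(4R) = 4.47×10⁻⁶ T.
Each semi-infinite lead is at perpendicular distance R = 0.0886 m from the centre, with the perpendicular foot at its near end, so it contributes μ₀I/(4πR); both point the same way, together 2.84×10⁻⁶ T.
Arc and leads all point the same direction: B = 4.47×10⁻⁶ + 2.84×10⁻⁶ = 7.31×10⁻⁶ T.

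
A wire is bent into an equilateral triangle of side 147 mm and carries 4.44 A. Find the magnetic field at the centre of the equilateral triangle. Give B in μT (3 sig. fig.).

Each side is a finite straight segment at perpendicular distance d = a/(2 tan(π/3)) = 0.04244 m from the centre, with end-angles ±π/3.
One side contributes B₁ = (μ₀I/4πd)·2 sin(π/3) = 1.81×10⁻⁵ T.
All 3 sides add in the same direction: B = 3 × 1.81×10⁻⁵ = 5.44×10⁻⁵ T.

B ≈ 54.4 μT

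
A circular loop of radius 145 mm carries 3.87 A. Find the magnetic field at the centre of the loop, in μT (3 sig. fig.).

At the centre of a circular loop the Biot–Savart law gives B = μ₀I/(2R).
B = (4π×10⁻⁷ × 3.87) / (2 × 0.145) = 1.68×10⁻⁵ T.

B ≈ 16.8 μT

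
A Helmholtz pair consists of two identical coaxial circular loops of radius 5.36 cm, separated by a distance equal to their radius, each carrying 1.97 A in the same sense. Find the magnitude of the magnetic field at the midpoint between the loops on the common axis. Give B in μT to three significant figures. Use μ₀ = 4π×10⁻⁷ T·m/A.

Each loop contributes B = μ₀IR²/[2(R²+z²)^(3/2)] on the axis, with z measured from that loop.
Loop 1 (z = 0.0268 m): B₁ = 1.65×10⁻⁵ T. Loop 2 (z = 0.0268 m): B₂ = 1.65×10⁻⁵ T.
The fields add: B = B₁ + B₂ = 3.30×10⁻⁵ T.

B ≈ 33.0 μT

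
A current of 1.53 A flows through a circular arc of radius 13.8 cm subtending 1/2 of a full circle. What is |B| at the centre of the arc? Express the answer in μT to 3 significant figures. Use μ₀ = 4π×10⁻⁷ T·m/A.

B ≈ 3.48 μT

The Biot–Savart field of a circular arc at its centre is B = μ₀Iφ/(4πR), with φ = 3.142 rad.
B = (4π×10⁻⁷ × 1.53 × 3.142) / (4π × 0.138) = 3.48×10⁻⁶ T.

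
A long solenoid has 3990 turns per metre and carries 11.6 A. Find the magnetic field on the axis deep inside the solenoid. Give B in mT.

B ≈ 58.2 mT

Inside a long solenoid, B = μ₀nI with n = 3990 turns/m.
B = 4π×10⁻⁷ × 3990 × 11.6 = 5.82×10⁻² T.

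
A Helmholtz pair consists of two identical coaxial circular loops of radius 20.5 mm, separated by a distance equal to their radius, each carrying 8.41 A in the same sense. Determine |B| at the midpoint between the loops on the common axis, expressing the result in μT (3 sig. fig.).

Each loop contributes B = μ₀IR²/[2(R²+z²)^(3/2)] on the axis, with z measured from that loop.
Loop 1 (z = 0.01025 m): B₁ = 1.84×10⁻⁴ T. Loop 2 (z = 0.01025 m): B₂ = 1.84×10⁻⁴ T.
The fields add: B = B₁ + B₂ = 3.69×10⁻⁴ T.

B ≈ 369 μT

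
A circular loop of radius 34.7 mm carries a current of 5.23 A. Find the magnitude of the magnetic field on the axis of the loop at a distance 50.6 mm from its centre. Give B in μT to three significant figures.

On the axis of a circular loop, B = μ₀IR² / [2(R²+z²)^(3/2)].
R² + z² = (0.0347)² + (0.0506)² = 0.003764 m², and (R²+z²)^(3/2) = 2.31×10⁻⁴ m³.
B = (4π×10⁻⁷ × 5.23 × 0.001204) / (2 × 2.31×10⁻⁴) = 1.71×10⁻⁵ T.

B ≈ 17.1 μT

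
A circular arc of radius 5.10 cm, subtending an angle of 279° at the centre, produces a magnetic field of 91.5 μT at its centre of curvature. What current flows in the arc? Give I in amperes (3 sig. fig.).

I ≈ 9.58 A

For a circular arc, B = μ₀Iφ/(4πR) with φ in radians; here φ = 4.869 rad.
So I = 4πRB/(μ₀φ) = 4π × 0.051 × 9.15×10⁻⁵ / (4π×10⁻⁷ × 4.869) = 9.58 A.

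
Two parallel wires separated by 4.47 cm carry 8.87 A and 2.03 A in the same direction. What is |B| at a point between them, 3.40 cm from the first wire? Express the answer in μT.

B ≈ 14.2 μT

Each long wire gives B = μ₀I/(2πd). Distances are d₁ = 0.034 m and d₂ = 0.0107 m.
B₁ = 5.22×10⁻⁵ T, B₂ = 3.79×10⁻⁵ T.
Between parallel currents the two contributions point in opposite directions, so they subtract. B = |B₁ − B₂| = |5.22×10⁻⁵ − 3.79×10⁻⁵| = 1.42×10⁻⁵ T.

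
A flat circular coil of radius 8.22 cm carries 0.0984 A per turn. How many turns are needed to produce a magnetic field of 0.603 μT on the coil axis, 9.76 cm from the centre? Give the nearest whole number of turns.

For an N-turn coil, B = Nμ₀IR²/[2(R²+z²)^(3/2)]. A single turn gives B₁ = 2.01×10⁻⁷ T with R = 0.0822 m, z = 0.0976 m.
N = B/B₁ = 6.03×10⁻⁷ / 2.01×10⁻⁷ = 3.00.

N = 3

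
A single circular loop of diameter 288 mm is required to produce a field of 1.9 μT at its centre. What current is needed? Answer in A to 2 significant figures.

I ≈ 0.44 A

At the centre of a circular loop B = μ₀I/(2R), so I = 2RB/μ₀.
With R = 0.144 m, I = 2 × 0.144 × 1.90×10⁻⁶ / (4π×10⁻⁷) = 0.435 A.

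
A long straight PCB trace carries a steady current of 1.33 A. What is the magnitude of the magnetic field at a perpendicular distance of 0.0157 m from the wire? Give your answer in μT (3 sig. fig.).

For an infinitely long straight wire, B = μ₀I/(2πd).
B = (4π×10⁻⁷ × 1.33) / (2π × 0.0157) = 1.69×10⁻⁵ T.

B ≈ 16.9 μT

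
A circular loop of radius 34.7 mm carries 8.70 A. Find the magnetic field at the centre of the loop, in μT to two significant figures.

B ≈ 160 μT

At the centre of a circular loop the Biot–Savart law gives B = μ₀I/(2R).
B = (4π×10⁻⁷ × 8.70) / (2 × 0.0347) = 1.58×10⁻⁴ T.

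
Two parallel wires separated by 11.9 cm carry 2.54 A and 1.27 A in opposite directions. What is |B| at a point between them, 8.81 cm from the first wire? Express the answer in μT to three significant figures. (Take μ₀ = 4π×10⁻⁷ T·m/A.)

Each long wire gives B = μ₀I/(2πd). Distances are d₁ = 0.0881 m and d₂ = 0.0309 m.
B₁ = 5.77×10⁻⁶ T, B₂ = 8.22×10⁻⁶ T.
Between antiparallel currents both contributions point the same way, so they add. B = B₁ + B₂ = 5.77×10⁻⁶ + 8.22×10⁻⁶ = 1.40×10⁻⁵ T.

B ≈ 14.0 μT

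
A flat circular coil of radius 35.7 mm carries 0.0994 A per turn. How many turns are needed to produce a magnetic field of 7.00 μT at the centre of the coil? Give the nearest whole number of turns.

For an N-turn coil, B = Nμ₀I/(2R). A single turn gives B₁ = 1.75×10⁻⁶ T with R = 0.0357 m.
N = B/B₁ = 7.00×10⁻⁶ / 1.75×10⁻⁶ = 4.00.

N = 4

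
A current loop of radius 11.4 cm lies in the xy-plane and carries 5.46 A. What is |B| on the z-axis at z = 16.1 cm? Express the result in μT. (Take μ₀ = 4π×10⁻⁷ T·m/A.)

On the axis of a circular loop, B = μ₀IR² / [2(R²+z²)^(3/2)].
R² + z² = (0.114)² + (0.161)² = 0.03892 m², and (R²+z²)^(3/2) = 7.68×10⁻³ m³.
B = (4π×10⁻⁷ × 5.46 × 0.013) / (2 × 7.68×10⁻³) = 5.81×10⁻⁶ T.

B ≈ 5.81 μT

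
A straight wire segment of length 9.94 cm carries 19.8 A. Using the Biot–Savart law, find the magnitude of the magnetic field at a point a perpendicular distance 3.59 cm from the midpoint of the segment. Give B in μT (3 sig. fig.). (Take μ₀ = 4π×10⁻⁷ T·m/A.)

For a finite straight segment, B = (μ₀I/4πd)(sinθ₁ + sinθ₂), where θ₁, θ₂ are the angles from the perpendicular to each end.
The perpendicular from the point meets the wire at its midpoint, so each end is L/2 = 0.0497 m away along the wire.
sinθ₁ = 0.0497/√(0.0497²+0.0359²) = 0.8106; sinθ₂ = 0.0497/√(0.0497²+0.0359²) = 0.8106.
B = (4π×10⁻⁷ × 19.8) / (4π × 0.0359) × (0.8106 + 0.8106) = 8.94×10⁻⁵ T.

B ≈ 89.4 μT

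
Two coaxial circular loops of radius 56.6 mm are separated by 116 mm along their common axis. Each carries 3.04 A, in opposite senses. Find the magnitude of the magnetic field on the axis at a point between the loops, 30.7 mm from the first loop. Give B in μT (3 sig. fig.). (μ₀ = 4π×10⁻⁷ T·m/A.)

Each loop contributes B = μ₀IR²/[2(R²+z²)^(3/2)] on the axis, with z measured from that loop.
Loop 1 (z = 0.0307 m): B₁ = 2.29×10⁻⁵ T. Loop 2 (z = 0.0853 m): B₂ = 5.70×10⁻⁶ T.
The fields oppose: B = |B₁ − B₂| = 1.72×10⁻⁵ T.

B ≈ 17.2 μT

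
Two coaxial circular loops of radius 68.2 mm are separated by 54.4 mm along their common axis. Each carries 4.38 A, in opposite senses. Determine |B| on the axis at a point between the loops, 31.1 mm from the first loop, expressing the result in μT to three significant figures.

Each loop contributes B = μ₀IR²/[2(R²+z²)^(3/2)] on the axis, with z measured from that loop.
Loop 1 (z = 0.0311 m): B₁ = 3.04×10⁻⁵ T. Loop 2 (z = 0.0233 m): B₂ = 3.42×10⁻⁵ T.
The fields oppose: B = |B₁ − B₂| = 3.80×10⁻⁶ T.

B ≈ 3.80 μT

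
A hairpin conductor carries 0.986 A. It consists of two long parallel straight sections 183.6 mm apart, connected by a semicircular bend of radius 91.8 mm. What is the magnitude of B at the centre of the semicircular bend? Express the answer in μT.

The semicircular arc contributes B_arc = μ₀I·π/(4πR) = μ₀I/(4R) = 3.37×10⁻⁶ T.
Each semi-infinite lead is at perpendicular distance R = 0.0918 m from the centre, with the perpendicular foot at its near end, so it contributes μ₀I/(4πR); both point the same way, together 2.15×10⁻⁶ T.
Arc and leads all point the same direction: B = 3.37×10⁻⁶ + 2.15×10⁻⁶ = 5.52×10⁻⁶ T.

B ≈ 5.52 μT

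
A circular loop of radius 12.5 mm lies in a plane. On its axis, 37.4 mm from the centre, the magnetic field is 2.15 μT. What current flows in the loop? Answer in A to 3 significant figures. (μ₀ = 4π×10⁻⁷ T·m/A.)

I ≈ 1.34 A

On the axis of a loop, B = μ₀IR²/[2(R²+z²)^(3/2)], so I = 2B(R²+z²)^(3/2)/(μ₀R²).
R² + z² = 0.0001563 + 0.001399 = 0.001555 m²; raised to 3/2 gives 6.13×10⁻⁵ m³.
I = 2 × 2.15×10⁻⁶ × 6.13×10⁻⁵ / (1.26×10⁻⁶ × 0.0001563) = 1.34 A.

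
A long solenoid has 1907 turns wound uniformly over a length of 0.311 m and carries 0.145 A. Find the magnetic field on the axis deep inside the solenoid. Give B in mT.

Inside a long solenoid, B = μ₀nI with n = 6132 turns/m.
B = 4π×10⁻⁷ × 6132 × 0.145 = 1.12×10⁻³ T.

B ≈ 1.12 mT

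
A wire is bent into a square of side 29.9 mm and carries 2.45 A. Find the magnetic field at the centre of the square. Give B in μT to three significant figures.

Each side is a finite straight segment at perpendicular distance d = a/(2 tan(π/4)) = 0.01495 m from the centre, with end-angles ±π/4.
One side contributes B₁ = (μ₀I/4πd)·2 sin(π/4) = 2.32×10⁻⁵ T.
All 4 sides add in the same direction: B = 4 × 2.32×10⁻⁵ = 9.27×10⁻⁵ T.

B ≈ 92.7 μT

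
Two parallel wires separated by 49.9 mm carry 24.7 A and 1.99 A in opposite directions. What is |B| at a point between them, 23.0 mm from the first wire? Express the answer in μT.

Each long wire gives B = μ₀I/(2πd). Distances are d₁ = 0.023 m and d₂ = 0.0269 m.
B₁ = 2.15×10⁻⁴ T, B₂ = 1.48×10⁻⁵ T.
Between antiparallel currents both contributions point the same way, so they add. B = B₁ + B₂ = 2.15×10⁻⁴ + 1.48×10⁻⁵ = 2.30×10⁻⁴ T.

B ≈ 230 μT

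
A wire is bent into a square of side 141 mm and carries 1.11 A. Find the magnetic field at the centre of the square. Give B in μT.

Each side is a finite straight segment at perpendicular distance d = a/(2 tan(π/4)) = 0.0705 m from the centre, with end-angles ±π/4.
One side contributes B₁ = (μ₀I/4πd)·2 sin(π/4) = 2.23×10⁻⁶ T.
All 4 sides add in the same direction: B = 4 × 2.23×10⁻⁶ = 8.91×10⁻⁶ T.

B ≈ 8.91 μT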